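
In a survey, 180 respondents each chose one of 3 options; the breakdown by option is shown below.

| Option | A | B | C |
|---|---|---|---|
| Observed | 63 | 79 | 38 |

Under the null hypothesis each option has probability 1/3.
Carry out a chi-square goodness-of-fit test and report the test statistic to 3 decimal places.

14.233

Under H₀ each category has probability 1/3, so each expected count is 180/3 = 60.
χ² = (63−60)²/60 + (79−60)²/60 + (38−60)²/60
   = 0.1500 + 6.0167 + 8.0667
Sum = 14.233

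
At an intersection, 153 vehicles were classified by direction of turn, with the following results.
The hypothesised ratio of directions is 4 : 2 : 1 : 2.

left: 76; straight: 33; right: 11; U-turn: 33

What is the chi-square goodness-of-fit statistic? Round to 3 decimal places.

3.118

Ratio total = 9. Expected counts: 153×4/9 = 68, 153×2/9 = 34, 153×1/9 = 17, 153×2/9 = 34.
left: (76 − 68)²/68 = 64/68 = 0.9412
straight: (33 − 34)²/34 = 1/34 = 0.0294
right: (11 − 17)²/17 = 36/17 = 2.1176
U-turn: (33 − 34)²/34 = 1/34 = 0.0294
Sum = 3.118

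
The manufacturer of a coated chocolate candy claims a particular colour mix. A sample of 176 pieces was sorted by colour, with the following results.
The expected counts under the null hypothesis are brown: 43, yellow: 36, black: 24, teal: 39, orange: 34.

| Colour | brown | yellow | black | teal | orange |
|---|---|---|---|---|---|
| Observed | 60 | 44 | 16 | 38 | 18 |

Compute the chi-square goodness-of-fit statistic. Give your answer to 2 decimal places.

18.72

cat         O        E   (O−E)²/E
brown      60       43      6.721
yellow     44       36      1.778
black      16       24      2.667
teal       38       39      0.026
orange     18       34      7.529
Sum = 18.72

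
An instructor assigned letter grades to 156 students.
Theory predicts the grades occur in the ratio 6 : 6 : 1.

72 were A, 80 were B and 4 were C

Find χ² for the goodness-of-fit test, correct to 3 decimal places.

6.222

Ratio total = 13. Expected counts: 156×6/13 = 72, 156×6/13 = 72, 156×1/13 = 12.
χ² = (72−72)²/72 + (80−72)²/72 + (4−12)²/12
   = 0.0000 + 0.8889 + 5.3333
Sum = 6.222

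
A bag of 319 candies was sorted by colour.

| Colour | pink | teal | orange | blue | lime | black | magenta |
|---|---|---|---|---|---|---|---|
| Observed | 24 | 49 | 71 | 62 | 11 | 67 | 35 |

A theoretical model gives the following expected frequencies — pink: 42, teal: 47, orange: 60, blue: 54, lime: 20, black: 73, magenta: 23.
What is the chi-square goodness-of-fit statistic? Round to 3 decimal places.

21.805

pink: (24 − 42)²/42 = 324/42 = 7.7143
teal: (49 − 47)²/47 = 4/47 = 0.0851
orange: (71 − 60)²/60 = 121/60 = 2.0167
blue: (62 − 54)²/54 = 64/54 = 1.1852
lime: (11 − 20)²/20 = 81/20 = 4.0500
black: (67 − 73)²/73 = 36/73 = 0.4932
magenta: (35 − 23)²/23 = 144/23 = 6.2609
Sum = 21.805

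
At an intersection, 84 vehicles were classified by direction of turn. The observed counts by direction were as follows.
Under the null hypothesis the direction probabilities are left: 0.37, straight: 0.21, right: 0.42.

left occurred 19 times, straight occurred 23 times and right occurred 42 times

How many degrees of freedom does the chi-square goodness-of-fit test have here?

There are k = 3 categories and no parameters were estimated from the data, so df = 3 − 1 = 2.

2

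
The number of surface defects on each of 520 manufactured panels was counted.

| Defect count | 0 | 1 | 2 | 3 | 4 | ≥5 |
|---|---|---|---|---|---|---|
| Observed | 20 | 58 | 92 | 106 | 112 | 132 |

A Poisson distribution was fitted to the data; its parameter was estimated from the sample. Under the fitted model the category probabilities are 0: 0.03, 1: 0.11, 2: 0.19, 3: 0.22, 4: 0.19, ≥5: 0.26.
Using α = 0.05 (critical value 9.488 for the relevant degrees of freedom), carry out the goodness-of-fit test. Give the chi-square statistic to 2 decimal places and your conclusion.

Expected counts E_i = n·p_i: 520×0.03 = 15.6, 520×0.11 = 57.2, 520×0.19 = 98.8, 520×0.22 = 114.4, 520×0.19 = 98.8, 520×0.26 = 135.2.
χ² = (20−15.6)²/15.6 + (58−57.2)²/57.2 + (92−98.8)²/98.8 + (106−114.4)²/114.4 + (112−98.8)²/98.8 + (132−135.2)²/135.2
   = 1.241 + 0.011 + 0.468 + 0.617 + 1.764 + 0.076
Sum = 4.18
df = 4. Since 4.18 < 9.488, we do not reject H₀.

4.18; do not reject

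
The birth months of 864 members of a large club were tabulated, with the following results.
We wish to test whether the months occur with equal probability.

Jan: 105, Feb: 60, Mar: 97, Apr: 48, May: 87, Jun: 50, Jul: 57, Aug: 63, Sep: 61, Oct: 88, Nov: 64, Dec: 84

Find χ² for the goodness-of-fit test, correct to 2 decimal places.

56.03

Expected count for each of the 12 categories: 864/12 = 72.
cat         O        E   (O−E)²/E
Jan       105       72     15.125
Feb        60       72      2.000
Mar        97       72      8.681
Apr        48       72      8.000
May        87       72      3.125
Jun        50       72      6.722
Jul        57       72      3.125
Aug        63       72      1.125
Sep        61       72      1.681
Oct        88       72      3.556
Nov        64       72      0.889
Dec        84       72      2.000
Sum = 56.03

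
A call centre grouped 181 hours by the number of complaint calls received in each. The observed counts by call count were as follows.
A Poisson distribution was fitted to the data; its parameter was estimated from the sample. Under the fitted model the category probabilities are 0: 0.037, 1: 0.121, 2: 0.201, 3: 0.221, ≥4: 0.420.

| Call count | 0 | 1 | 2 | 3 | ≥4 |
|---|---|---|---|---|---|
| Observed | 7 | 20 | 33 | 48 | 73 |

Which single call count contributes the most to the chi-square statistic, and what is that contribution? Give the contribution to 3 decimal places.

Expected counts E_i = n·p_i: 181×0.037 = 6.697, 181×0.121 = 21.901, 181×0.201 = 36.381, 181×0.221 = 40.001, 181×0.420 = 76.02.
0: (7 − 6.697)²/6.697 = 0.091809/6.697 = 0.0137
1: (20 − 21.901)²/21.901 = 3.613801/21.901 = 0.1650
2: (33 − 36.381)²/36.381 = 11.431161/36.381 = 0.3142
3: (48 − 40.001)²/40.001 = 63.984001/40.001 = 1.5996
≥4: (73 − 76.02)²/76.02 = 9.1204/76.02 = 0.1200
The largest term is for 3: 1.600.

3, 1.600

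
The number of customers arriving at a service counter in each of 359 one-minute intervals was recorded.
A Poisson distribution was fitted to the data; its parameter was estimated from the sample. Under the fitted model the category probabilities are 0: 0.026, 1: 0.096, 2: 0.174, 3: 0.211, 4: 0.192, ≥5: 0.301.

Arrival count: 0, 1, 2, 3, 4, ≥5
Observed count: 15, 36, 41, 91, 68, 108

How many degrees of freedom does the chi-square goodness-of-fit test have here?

There are k = 6 categories and 1 parameter estimated from the data, so df = 6 − 1 − 1 = 4.

4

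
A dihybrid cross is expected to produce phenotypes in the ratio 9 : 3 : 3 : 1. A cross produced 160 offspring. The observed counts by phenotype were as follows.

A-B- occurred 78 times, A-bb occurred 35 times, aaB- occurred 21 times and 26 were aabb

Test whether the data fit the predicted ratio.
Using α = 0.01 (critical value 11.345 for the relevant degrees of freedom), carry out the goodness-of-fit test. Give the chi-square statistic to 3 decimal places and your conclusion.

30.733; reject

Ratio total = 16. Expected counts: 160×9/16 = 90, 160×3/16 = 30, 160×3/16 = 30, 160×1/16 = 10.
A-B-: (78 − 90)²/90 = 144/90 = 1.6000
A-bb: (35 − 30)²/30 = 25/30 = 0.8333
aaB-: (21 − 30)²/30 = 81/30 = 2.7000
aabb: (26 − 10)²/10 = 256/10 = 25.6000
Sum = 30.733
df = 3. Since 30.733 > 11.345, we reject H₀.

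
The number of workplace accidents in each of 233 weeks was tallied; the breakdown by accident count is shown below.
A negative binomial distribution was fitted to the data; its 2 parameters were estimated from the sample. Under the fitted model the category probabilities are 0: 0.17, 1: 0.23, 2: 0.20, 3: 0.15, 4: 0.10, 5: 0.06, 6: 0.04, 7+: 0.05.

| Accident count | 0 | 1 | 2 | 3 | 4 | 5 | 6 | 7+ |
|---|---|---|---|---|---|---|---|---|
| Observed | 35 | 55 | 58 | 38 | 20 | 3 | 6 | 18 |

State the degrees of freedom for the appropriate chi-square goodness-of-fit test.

5

There are k = 8 categories and 2 parameters estimated from the data, so df = 8 − 1 − 2 = 5.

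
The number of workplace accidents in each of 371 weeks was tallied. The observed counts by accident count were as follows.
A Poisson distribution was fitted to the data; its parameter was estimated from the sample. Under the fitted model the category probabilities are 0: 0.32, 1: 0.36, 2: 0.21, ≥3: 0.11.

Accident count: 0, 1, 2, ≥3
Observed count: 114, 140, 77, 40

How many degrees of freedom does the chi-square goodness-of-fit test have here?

2

There are k = 4 categories and 1 parameter estimated from the data, so df = 4 − 1 − 1 = 2.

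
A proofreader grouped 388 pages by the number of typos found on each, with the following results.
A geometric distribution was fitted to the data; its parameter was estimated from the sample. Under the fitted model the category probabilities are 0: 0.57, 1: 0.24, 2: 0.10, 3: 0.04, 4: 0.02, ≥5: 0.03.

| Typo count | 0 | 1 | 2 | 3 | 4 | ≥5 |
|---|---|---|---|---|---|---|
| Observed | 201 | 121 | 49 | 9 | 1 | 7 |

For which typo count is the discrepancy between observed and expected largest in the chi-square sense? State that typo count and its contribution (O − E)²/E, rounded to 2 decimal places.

Expected counts E_i = n·p_i: 388×0.57 = 221.16, 388×0.24 = 93.12, 388×0.10 = 38.8, 388×0.04 = 15.52, 388×0.02 = 7.76, 388×0.03 = 11.64.
cat         O        E   (O−E)²/E
0         201   221.16      1.838
1         121    93.12      8.347
2          49     38.8      2.681
3           9    15.52      2.739
4           1     7.76      5.889
≥5          7    11.64      1.850
The largest term is for 1: 8.35.

1, 8.35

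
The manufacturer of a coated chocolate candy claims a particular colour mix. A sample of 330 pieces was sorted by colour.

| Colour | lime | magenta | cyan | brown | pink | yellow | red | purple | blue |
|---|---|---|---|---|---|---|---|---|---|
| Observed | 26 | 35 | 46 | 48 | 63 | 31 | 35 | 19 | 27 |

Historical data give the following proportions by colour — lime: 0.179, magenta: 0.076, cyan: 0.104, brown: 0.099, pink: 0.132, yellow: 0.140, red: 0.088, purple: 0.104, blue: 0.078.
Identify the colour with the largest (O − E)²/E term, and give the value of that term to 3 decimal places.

lime, 18.514

Expected counts E_i = n·p_i: 330×0.179 = 59.07, 330×0.076 = 25.08, 330×0.104 = 34.32, 330×0.099 = 32.67, 330×0.132 = 43.56, 330×0.140 = 46.2, 330×0.088 = 29.04, 330×0.104 = 34.32, 330×0.078 = 25.74.
χ² = (26−59.07)²/59.07 + (35−25.08)²/25.08 + (46−34.32)²/34.32 + (48−32.67)²/32.67 + (63−43.56)²/43.56 + (31−46.2)²/46.2 + (35−29.04)²/29.04 + (19−34.32)²/34.32 + (27−25.74)²/25.74
   = 18.5140 + 3.9237 + 3.9750 + 7.1934 + 8.6757 + 5.0009 + 1.2232 + 6.8386 + 0.0617
The largest term is for lime: 18.514.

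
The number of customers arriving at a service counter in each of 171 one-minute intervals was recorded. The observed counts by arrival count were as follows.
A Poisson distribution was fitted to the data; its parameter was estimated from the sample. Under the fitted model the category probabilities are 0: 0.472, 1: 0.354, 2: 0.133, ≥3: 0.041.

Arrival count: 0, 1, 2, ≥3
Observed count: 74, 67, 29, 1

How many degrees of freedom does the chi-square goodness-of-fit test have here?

2

There are k = 4 categories and 1 parameter estimated from the data, so df = 4 − 1 − 1 = 2.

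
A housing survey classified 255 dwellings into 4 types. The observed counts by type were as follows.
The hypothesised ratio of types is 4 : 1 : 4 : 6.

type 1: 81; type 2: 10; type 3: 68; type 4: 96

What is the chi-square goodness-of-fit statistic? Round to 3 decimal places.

5.721

Ratio total = 15. Expected counts: 255×4/15 = 68, 255×1/15 = 17, 255×4/15 = 68, 255×6/15 = 102.
χ² = (81−68)²/68 + (10−17)²/17 + (68−68)²/68 + (96−102)²/102
   = 2.4853 + 2.8824 + 0.0000 + 0.3529
Sum = 5.721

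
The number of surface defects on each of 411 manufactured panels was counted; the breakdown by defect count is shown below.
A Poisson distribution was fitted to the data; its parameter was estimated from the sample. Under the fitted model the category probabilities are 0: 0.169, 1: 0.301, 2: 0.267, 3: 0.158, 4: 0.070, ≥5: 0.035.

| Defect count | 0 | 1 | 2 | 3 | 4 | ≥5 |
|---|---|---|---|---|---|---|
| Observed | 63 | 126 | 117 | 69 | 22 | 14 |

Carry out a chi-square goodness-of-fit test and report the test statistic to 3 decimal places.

2.981

Expected counts E_i = n·p_i: 411×0.169 = 69.459, 411×0.301 = 123.711, 411×0.267 = 109.737, 411×0.158 = 64.938, 411×0.070 = 28.77, 411×0.035 = 14.385.
0: (63 − 69.459)²/69.459 = 41.718681/69.459 = 0.6006
1: (126 − 123.711)²/123.711 = 5.239521/123.711 = 0.0424
2: (117 − 109.737)²/109.737 = 52.751169/109.737 = 0.4807
3: (69 − 64.938)²/64.938 = 16.499844/64.938 = 0.2541
4: (22 − 28.77)²/28.77 = 45.8329/28.77 = 1.5931
≥5: (14 − 14.385)²/14.385 = 0.148225/14.385 = 0.0103
Sum = 2.981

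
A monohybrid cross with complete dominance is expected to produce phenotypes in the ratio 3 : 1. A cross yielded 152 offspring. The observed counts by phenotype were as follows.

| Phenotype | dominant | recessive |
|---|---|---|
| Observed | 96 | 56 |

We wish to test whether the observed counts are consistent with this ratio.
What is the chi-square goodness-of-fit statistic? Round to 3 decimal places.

Ratio total = 4. Expected counts: 152×3/4 = 114, 152×1/4 = 38.
χ² = (96−114)²/114 + (56−38)²/38
   = 2.8421 + 8.5263
Sum = 11.368

11.368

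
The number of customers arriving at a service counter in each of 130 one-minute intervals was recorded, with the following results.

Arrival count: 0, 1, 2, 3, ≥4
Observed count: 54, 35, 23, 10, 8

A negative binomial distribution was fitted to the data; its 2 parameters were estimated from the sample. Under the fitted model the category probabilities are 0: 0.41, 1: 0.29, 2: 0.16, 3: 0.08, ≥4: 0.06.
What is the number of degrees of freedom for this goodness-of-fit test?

2

There are k = 5 categories and 2 parameters estimated from the data, so df = 5 − 1 − 2 = 2.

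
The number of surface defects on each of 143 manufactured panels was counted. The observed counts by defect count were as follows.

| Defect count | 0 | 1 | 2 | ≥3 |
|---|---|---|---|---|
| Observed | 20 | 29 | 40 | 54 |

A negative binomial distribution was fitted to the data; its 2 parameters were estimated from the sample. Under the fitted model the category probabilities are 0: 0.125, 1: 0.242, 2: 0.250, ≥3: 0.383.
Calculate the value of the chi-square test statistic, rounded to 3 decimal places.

Expected counts E_i = n·p_i: 143×0.125 = 17.875, 143×0.242 = 34.606, 143×0.250 = 35.75, 143×0.383 = 54.769.
cat         O        E   (O−E)²/E
0          20   17.875     0.2526
1          29   34.606     0.9081
2          40    35.75     0.5052
≥3         54   54.769     0.0108
Sum = 1.677

1.677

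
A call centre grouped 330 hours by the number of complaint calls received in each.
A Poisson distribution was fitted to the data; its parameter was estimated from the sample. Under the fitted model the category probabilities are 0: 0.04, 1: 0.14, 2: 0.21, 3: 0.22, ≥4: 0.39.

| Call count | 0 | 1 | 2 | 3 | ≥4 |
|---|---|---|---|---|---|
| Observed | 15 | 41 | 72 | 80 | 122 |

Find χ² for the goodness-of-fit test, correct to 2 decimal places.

Expected counts E_i = n·p_i: 330×0.04 = 13.2, 330×0.14 = 46.2, 330×0.21 = 69.3, 330×0.22 = 72.6, 330×0.39 = 128.7.
χ² = (15−13.2)²/13.2 + (41−46.2)²/46.2 + (72−69.3)²/69.3 + (80−72.6)²/72.6 + (122−128.7)²/128.7
   = 0.245 + 0.585 + 0.105 + 0.754 + 0.349
Sum = 2.04

2.04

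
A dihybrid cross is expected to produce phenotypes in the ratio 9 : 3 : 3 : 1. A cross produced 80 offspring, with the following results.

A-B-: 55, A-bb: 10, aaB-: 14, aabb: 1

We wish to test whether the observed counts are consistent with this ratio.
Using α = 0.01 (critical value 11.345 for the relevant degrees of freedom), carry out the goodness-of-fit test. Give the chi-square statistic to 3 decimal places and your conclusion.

7.156; do not reject

Ratio total = 16. Expected counts: 80×9/16 = 45, 80×3/16 = 15, 80×3/16 = 15, 80×1/16 = 5.
A-B-: (55 − 45)²/45 = 100/45 = 2.2222
A-bb: (10 − 15)²/15 = 25/15 = 1.6667
aaB-: (14 − 15)²/15 = 1/15 = 0.0667
aabb: (1 − 5)²/5 = 16/5 = 3.2000
Sum = 7.156
df = 3. Since 7.156 < 11.345, we do not reject H₀.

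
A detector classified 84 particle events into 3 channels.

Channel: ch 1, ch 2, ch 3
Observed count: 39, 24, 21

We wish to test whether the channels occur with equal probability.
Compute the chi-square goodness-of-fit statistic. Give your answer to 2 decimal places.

Under H₀ each category has probability 1/3, so each expected count is 84/3 = 28.
ch 1: (39 − 28)²/28 = 121/28 = 4.321
ch 2: (24 − 28)²/28 = 16/28 = 0.571
ch 3: (21 − 28)²/28 = 49/28 = 1.750
Sum = 6.64

6.64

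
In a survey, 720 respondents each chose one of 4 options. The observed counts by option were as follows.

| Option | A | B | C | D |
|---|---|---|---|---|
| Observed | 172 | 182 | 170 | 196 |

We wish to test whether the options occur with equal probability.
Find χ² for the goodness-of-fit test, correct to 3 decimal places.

2.356

Expected count for each of the 4 categories: 720/4 = 180.
χ² = (172−180)²/180 + (182−180)²/180 + (170−180)²/180 + (196−180)²/180
   = 0.3556 + 0.0222 + 0.5556 + 1.4222
Sum = 2.356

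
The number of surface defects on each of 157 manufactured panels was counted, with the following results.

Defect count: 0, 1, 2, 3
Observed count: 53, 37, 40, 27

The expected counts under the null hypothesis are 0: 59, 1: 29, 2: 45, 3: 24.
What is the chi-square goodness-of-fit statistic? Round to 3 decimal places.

χ² = (53−59)²/59 + (37−29)²/29 + (40−45)²/45 + (27−24)²/24
   = 0.6102 + 2.2069 + 0.5556 + 0.3750
Sum = 3.748

3.748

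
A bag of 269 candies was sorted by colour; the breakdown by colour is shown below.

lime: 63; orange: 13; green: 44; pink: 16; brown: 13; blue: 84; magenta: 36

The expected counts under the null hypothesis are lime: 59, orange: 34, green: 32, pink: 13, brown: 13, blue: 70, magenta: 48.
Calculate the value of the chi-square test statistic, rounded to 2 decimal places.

χ² = (63−59)²/59 + (13−34)²/34 + (44−32)²/32 + (16−13)²/13 + (13−13)²/13 + (84−70)²/70 + (36−48)²/48
   = 0.271 + 12.971 + 4.500 + 0.692 + 0.000 + 2.800 + 3.000
Sum = 24.23

24.23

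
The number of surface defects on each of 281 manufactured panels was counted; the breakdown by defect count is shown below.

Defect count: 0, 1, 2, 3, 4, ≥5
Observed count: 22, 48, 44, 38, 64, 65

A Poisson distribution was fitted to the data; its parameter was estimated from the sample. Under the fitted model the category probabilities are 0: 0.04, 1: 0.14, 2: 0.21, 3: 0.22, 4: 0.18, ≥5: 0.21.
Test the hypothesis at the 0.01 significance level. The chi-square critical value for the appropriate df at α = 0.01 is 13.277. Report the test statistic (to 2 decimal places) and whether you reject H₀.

29.37; reject

Expected counts E_i = n·p_i: 281×0.04 = 11.24, 281×0.14 = 39.34, 281×0.21 = 59.01, 281×0.22 = 61.82, 281×0.18 = 50.58, 281×0.21 = 59.01.
χ² = (22−11.24)²/11.24 + (48−39.34)²/39.34 + (44−59.01)²/59.01 + (38−61.82)²/61.82 + (64−50.58)²/50.58 + (65−59.01)²/59.01
   = 10.300 + 1.906 + 3.818 + 9.178 + 3.561 + 0.608
Sum = 29.37
df = 4. Since 29.37 > 13.277, we reject H₀.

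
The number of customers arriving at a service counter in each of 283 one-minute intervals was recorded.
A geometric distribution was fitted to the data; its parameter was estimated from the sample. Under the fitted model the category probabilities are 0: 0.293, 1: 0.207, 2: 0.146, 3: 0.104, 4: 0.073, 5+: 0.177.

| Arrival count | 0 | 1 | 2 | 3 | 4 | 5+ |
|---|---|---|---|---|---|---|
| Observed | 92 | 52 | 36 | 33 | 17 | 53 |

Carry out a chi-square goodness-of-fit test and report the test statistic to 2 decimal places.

3.67

Expected counts E_i = n·p_i: 283×0.293 = 82.919, 283×0.207 = 58.581, 283×0.146 = 41.318, 283×0.104 = 29.432, 283×0.073 = 20.659, 283×0.177 = 50.091.
χ² = (92−82.919)²/82.919 + (52−58.581)²/58.581 + (36−41.318)²/41.318 + (33−29.432)²/29.432 + (17−20.659)²/20.659 + (53−50.091)²/50.091
   = 0.995 + 0.739 + 0.684 + 0.433 + 0.648 + 0.169
Sum = 3.67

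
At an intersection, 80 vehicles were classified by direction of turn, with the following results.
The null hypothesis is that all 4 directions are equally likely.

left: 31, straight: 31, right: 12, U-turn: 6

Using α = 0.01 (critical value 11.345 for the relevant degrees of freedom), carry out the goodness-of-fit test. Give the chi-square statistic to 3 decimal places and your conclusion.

25.100; reject

Under H₀ each category has probability 1/4, so each expected count is 80/4 = 20.
χ² = (31−20)²/20 + (31−20)²/20 + (12−20)²/20 + (6−20)²/20
   = 6.0500 + 6.0500 + 3.2000 + 9.8000
Sum = 25.100
df = 3. Since 25.100 > 11.345, we reject H₀.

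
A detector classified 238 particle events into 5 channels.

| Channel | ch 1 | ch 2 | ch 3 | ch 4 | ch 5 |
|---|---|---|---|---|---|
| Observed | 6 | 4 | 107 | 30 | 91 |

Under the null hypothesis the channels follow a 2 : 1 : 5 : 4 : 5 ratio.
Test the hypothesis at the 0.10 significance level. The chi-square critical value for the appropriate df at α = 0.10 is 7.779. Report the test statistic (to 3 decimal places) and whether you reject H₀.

62.357; reject

Ratio total = 17. Expected counts: 238×2/17 = 28, 238×1/17 = 14, 238×5/17 = 70, 238×4/17 = 56, 238×5/17 = 70.
ch 1: (6 − 28)²/28 = 484/28 = 17.2857
ch 2: (4 − 14)²/14 = 100/14 = 7.1429
ch 3: (107 − 70)²/70 = 1369/70 = 19.5571
ch 4: (30 − 56)²/56 = 676/56 = 12.0714
ch 5: (91 − 70)²/70 = 441/70 = 6.3000
Sum = 62.357
df = 4. Since 62.357 > 7.779, we reject H₀.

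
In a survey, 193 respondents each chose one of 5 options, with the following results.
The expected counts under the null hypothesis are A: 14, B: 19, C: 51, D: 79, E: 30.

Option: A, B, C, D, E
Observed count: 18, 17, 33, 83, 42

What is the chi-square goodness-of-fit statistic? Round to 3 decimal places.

A: (18 − 14)²/14 = 16/14 = 1.1429
B: (17 − 19)²/19 = 4/19 = 0.2105
C: (33 − 51)²/51 = 324/51 = 6.3529
D: (83 − 79)²/79 = 16/79 = 0.2025
E: (42 − 30)²/30 = 144/30 = 4.8000
Sum = 12.709

12.709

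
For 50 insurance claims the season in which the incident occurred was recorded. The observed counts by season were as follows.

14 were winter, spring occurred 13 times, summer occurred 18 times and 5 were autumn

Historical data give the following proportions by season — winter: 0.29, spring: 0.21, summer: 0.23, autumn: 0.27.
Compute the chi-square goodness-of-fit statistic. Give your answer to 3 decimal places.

Expected counts E_i = n·p_i: 50×0.29 = 14.5, 50×0.21 = 10.5, 50×0.23 = 11.5, 50×0.27 = 13.5.
cat         O        E   (O−E)²/E
winter     14     14.5     0.0172
spring     13     10.5     0.5952
summer     18     11.5     3.6739
autumn      5     13.5     5.3519
Sum = 9.638

9.638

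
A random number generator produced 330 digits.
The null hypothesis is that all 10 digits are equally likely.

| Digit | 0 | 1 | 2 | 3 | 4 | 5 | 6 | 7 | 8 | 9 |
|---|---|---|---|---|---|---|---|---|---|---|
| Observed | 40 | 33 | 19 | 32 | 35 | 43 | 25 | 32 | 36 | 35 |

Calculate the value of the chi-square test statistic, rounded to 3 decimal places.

Expected count for each of the 10 categories: 330/10 = 33.
0: (40 − 33)²/33 = 49/33 = 1.4848
1: (33 − 33)²/33 = 0/33 = 0.0000
2: (19 − 33)²/33 = 196/33 = 5.9394
3: (32 − 33)²/33 = 1/33 = 0.0303
4: (35 − 33)²/33 = 4/33 = 0.1212
5: (43 − 33)²/33 = 100/33 = 3.0303
6: (25 − 33)²/33 = 64/33 = 1.9394
7: (32 − 33)²/33 = 1/33 = 0.0303
8: (36 − 33)²/33 = 9/33 = 0.2727
9: (35 − 33)²/33 = 4/33 = 0.1212
Sum = 12.970

12.970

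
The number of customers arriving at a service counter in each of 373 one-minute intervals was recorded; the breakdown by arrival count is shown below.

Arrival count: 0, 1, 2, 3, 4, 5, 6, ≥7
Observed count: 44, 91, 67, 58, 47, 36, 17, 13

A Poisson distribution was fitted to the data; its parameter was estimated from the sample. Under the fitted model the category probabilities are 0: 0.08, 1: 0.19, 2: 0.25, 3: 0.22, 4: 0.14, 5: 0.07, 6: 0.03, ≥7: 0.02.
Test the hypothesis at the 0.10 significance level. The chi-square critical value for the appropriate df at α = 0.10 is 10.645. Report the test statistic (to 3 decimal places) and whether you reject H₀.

38.280; reject

Expected counts E_i = n·p_i: 373×0.08 = 29.84, 373×0.19 = 70.87, 373×0.25 = 93.25, 373×0.22 = 82.06, 373×0.14 = 52.22, 373×0.07 = 26.11, 373×0.03 = 11.19, 373×0.02 = 7.46.
cat         O        E   (O−E)²/E
0          44    29.84     6.7194
1          91    70.87     5.7177
2          67    93.25     7.3894
3          58    82.06     7.0544
4          47    52.22     0.5218
5          36    26.11     3.7462
6          17    11.19     3.0166
≥7         13     7.46     4.1142
Sum = 38.280
df = 6. Since 38.280 > 10.645, we reject H₀.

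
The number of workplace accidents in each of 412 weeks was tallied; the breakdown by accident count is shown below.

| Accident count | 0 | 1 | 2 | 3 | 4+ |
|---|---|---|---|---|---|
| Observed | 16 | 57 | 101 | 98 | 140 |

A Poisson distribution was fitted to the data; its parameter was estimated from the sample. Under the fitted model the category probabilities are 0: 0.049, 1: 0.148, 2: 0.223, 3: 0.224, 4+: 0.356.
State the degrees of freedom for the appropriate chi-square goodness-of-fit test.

3

There are k = 5 categories and 1 parameter estimated from the data, so df = 5 − 1 − 1 = 3.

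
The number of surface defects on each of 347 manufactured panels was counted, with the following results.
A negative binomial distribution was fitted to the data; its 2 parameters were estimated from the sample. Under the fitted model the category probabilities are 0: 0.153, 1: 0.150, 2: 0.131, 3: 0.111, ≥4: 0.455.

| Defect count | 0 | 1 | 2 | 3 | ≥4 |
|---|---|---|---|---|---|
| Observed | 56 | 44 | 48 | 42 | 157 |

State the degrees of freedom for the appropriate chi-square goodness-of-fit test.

2

There are k = 5 categories and 2 parameters estimated from the data, so df = 5 − 1 − 2 = 2.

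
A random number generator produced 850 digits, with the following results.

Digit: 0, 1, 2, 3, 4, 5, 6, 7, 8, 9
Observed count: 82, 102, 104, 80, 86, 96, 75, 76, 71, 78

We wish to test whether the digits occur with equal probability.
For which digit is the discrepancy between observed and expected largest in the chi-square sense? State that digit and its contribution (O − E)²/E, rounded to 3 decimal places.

Expected count for each of the 10 categories: 850/10 = 85.
χ² = (82−85)²/85 + (102−85)²/85 + (104−85)²/85 + (80−85)²/85 + (86−85)²/85 + (96−85)²/85 + (75−85)²/85 + (76−85)²/85 + (71−85)²/85 + (78−85)²/85
   = 0.1059 + 3.4000 + 4.2471 + 0.2941 + 0.0118 + 1.4235 + 1.1765 + 0.9529 + 2.3059 + 0.5765
The largest term is for 2: 4.247.

2, 4.247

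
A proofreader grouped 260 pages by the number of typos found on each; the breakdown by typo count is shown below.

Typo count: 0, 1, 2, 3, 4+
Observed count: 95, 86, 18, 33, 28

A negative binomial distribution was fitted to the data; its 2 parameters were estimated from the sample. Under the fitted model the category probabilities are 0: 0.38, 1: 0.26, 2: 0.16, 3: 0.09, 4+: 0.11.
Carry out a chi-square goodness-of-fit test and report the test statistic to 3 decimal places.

22.494

Expected counts E_i = n·p_i: 260×0.38 = 98.8, 260×0.26 = 67.6, 260×0.16 = 41.6, 260×0.09 = 23.4, 260×0.11 = 28.6.
χ² = (95−98.8)²/98.8 + (86−67.6)²/67.6 + (18−41.6)²/41.6 + (33−23.4)²/23.4 + (28−28.6)²/28.6
   = 0.1462 + 5.0083 + 13.3885 + 3.9385 + 0.0126
Sum = 22.494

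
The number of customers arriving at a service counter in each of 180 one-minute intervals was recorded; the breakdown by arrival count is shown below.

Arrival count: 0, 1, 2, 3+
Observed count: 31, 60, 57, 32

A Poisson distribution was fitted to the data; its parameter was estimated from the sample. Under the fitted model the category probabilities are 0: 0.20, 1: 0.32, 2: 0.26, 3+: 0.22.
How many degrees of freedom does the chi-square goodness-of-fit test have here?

There are k = 4 categories and 1 parameter estimated from the data, so df = 4 − 1 − 1 = 2.

2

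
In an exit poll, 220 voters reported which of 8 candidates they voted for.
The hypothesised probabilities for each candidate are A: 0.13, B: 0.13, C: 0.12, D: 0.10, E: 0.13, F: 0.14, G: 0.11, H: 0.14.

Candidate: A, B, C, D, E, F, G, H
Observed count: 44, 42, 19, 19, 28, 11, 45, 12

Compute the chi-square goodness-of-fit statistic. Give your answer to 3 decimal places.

59.148

Expected counts E_i = n·p_i: 220×0.13 = 28.6, 220×0.13 = 28.6, 220×0.12 = 26.4, 220×0.10 = 22, 220×0.13 = 28.6, 220×0.14 = 30.8, 220×0.11 = 24.2, 220×0.14 = 30.8.
A: (44 − 28.6)²/28.6 = 237.16/28.6 = 8.2923
B: (42 − 28.6)²/28.6 = 179.56/28.6 = 6.2783
C: (19 − 26.4)²/26.4 = 54.76/26.4 = 2.0742
D: (19 − 22)²/22 = 9/22 = 0.4091
E: (28 − 28.6)²/28.6 = 0.36/28.6 = 0.0126
F: (11 − 30.8)²/30.8 = 392.04/30.8 = 12.7286
G: (45 − 24.2)²/24.2 = 432.64/24.2 = 17.8777
H: (12 − 30.8)²/30.8 = 353.44/30.8 = 11.4753
Sum = 59.148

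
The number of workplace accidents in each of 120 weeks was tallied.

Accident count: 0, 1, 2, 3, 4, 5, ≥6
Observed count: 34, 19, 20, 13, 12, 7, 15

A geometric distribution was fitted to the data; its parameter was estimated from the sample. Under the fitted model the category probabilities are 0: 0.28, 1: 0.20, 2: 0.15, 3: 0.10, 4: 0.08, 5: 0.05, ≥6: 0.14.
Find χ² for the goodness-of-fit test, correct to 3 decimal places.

Expected counts E_i = n·p_i: 120×0.28 = 33.6, 120×0.20 = 24, 120×0.15 = 18, 120×0.10 = 12, 120×0.08 = 9.6, 120×0.05 = 6, 120×0.14 = 16.8.
cat         O        E   (O−E)²/E
0          34     33.6     0.0048
1          19       24     1.0417
2          20       18     0.2222
3          13       12     0.0833
4          12      9.6     0.6000
5           7        6     0.1667
≥6         15     16.8     0.1929
Sum = 2.312

2.312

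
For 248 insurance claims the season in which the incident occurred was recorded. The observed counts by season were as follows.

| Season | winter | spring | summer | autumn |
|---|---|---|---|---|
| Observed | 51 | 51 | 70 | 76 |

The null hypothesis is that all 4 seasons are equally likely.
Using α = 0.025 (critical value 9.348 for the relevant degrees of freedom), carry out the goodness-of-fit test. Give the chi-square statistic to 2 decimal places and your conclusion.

Under H₀ each category has probability 1/4, so each expected count is 248/4 = 62.
winter: (51 − 62)²/62 = 121/62 = 1.952
spring: (51 − 62)²/62 = 121/62 = 1.952
summer: (70 − 62)²/62 = 64/62 = 1.032
autumn: (76 − 62)²/62 = 196/62 = 3.161
Sum = 8.10
df = 3. Since 8.10 < 9.348, we do not reject H₀.

8.10; do not reject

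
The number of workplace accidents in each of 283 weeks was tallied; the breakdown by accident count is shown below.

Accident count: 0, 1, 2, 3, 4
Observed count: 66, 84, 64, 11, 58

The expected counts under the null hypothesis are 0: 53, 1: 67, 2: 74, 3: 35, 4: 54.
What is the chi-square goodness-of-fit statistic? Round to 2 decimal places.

25.61

0: (66 − 53)²/53 = 169/53 = 3.189
1: (84 − 67)²/67 = 289/67 = 4.313
2: (64 − 74)²/74 = 100/74 = 1.351
3: (11 − 35)²/35 = 576/35 = 16.457
4: (58 − 54)²/54 = 16/54 = 0.296
Sum = 25.61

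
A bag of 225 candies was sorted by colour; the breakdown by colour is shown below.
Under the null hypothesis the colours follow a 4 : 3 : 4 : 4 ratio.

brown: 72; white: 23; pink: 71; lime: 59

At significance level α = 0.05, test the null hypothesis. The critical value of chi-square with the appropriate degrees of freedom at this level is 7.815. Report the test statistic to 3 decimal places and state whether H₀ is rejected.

Ratio total = 15. Expected counts: 225×4/15 = 60, 225×3/15 = 45, 225×4/15 = 60, 225×4/15 = 60.
cat         O        E   (O−E)²/E
brown      72       60     2.4000
white      23       45    10.7556
pink       71       60     2.0167
lime       59       60     0.0167
Sum = 15.189
df = 3. Since 15.189 > 7.815, we reject H₀.

15.189; reject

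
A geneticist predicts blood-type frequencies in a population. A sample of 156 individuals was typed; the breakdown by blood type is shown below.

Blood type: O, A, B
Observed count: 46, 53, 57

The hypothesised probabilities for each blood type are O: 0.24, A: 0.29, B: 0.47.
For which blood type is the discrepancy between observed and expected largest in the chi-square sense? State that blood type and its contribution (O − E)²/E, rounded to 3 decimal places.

B, 3.633

Expected counts E_i = n·p_i: 156×0.24 = 37.44, 156×0.29 = 45.24, 156×0.47 = 73.32.
χ² = (46−37.44)²/37.44 + (53−45.24)²/45.24 + (57−73.32)²/73.32
   = 1.9571 + 1.3311 + 3.6326
The largest term is for B: 3.633.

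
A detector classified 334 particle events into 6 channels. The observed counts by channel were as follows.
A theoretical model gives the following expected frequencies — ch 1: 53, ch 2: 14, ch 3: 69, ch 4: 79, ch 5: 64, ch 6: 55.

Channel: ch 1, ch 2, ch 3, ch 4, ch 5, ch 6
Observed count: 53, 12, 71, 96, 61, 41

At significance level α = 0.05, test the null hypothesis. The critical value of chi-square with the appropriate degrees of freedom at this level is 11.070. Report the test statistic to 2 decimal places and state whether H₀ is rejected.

ch 1: (53 − 53)²/53 = 0/53 = 0.000
ch 2: (12 − 14)²/14 = 4/14 = 0.286
ch 3: (71 − 69)²/69 = 4/69 = 0.058
ch 4: (96 − 79)²/79 = 289/79 = 3.658
ch 5: (61 − 64)²/64 = 9/64 = 0.141
ch 6: (41 − 55)²/55 = 196/55 = 3.564
Sum = 7.71
df = 5. Since 7.71 < 11.070, we do not reject H₀.

7.71; do not reject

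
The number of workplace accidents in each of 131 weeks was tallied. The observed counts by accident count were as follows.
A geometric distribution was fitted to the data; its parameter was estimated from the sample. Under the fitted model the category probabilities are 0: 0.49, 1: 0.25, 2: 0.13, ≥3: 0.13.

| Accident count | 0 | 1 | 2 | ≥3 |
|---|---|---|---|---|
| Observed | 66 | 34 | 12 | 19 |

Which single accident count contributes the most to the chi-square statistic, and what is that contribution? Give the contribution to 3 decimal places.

2, 1.486

Expected counts E_i = n·p_i: 131×0.49 = 64.19, 131×0.25 = 32.75, 131×0.13 = 17.03, 131×0.13 = 17.03.
cat         O        E   (O−E)²/E
0          66    64.19     0.0510
1          34    32.75     0.0477
2          12    17.03     1.4857
≥3         19    17.03     0.2279
The largest term is for 2: 1.486.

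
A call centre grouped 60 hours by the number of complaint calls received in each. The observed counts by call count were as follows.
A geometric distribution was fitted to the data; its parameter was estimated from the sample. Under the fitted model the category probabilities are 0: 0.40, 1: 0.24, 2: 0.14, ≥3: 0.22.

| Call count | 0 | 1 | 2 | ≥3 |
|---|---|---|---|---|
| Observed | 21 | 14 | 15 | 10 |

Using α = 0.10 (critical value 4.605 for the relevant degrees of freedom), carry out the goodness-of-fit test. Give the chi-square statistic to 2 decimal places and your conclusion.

6.35; reject

Expected counts E_i = n·p_i: 60×0.40 = 24, 60×0.24 = 14.4, 60×0.14 = 8.4, 60×0.22 = 13.2.
0: (21 − 24)²/24 = 9/24 = 0.375
1: (14 − 14.4)²/14.4 = 0.16/14.4 = 0.011
2: (15 − 8.4)²/8.4 = 43.56/8.4 = 5.186
≥3: (10 − 13.2)²/13.2 = 10.24/13.2 = 0.776
Sum = 6.35
df = 2. Since 6.35 > 4.605, we reject H₀.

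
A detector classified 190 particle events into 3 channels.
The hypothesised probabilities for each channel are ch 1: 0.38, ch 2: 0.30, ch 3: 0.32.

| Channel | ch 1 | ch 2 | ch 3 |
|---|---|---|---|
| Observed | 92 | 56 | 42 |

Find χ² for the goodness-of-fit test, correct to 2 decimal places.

11.26

Expected counts E_i = n·p_i: 190×0.38 = 72.2, 190×0.30 = 57, 190×0.32 = 60.8.
cat         O        E   (O−E)²/E
ch 1       92     72.2      5.430
ch 2       56       57      0.018
ch 3       42     60.8      5.813
Sum = 11.26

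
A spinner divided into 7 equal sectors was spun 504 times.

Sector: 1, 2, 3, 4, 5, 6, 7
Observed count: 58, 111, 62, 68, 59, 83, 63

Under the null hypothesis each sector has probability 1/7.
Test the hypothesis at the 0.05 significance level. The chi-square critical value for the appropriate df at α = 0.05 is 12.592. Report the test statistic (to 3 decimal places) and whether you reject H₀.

Under H₀ each category has probability 1/7, so each expected count is 504/7 = 72.
χ² = (58−72)²/72 + (111−72)²/72 + (62−72)²/72 + (68−72)²/72 + (59−72)²/72 + (83−72)²/72 + (63−72)²/72
   = 2.7222 + 21.1250 + 1.3889 + 0.2222 + 2.3472 + 1.6806 + 1.1250
Sum = 30.611
df = 6. Since 30.611 > 12.592, we reject H₀.

30.611; reject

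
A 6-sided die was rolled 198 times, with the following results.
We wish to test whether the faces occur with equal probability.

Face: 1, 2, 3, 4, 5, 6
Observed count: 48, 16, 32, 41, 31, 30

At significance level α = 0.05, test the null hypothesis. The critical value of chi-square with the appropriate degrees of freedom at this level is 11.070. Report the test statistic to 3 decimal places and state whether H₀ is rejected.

17.939; reject

Expected count for each of the 6 categories: 198/6 = 33.
χ² = (48−33)²/33 + (16−33)²/33 + (32−33)²/33 + (41−33)²/33 + (31−33)²/33 + (30−33)²/33
   = 6.8182 + 8.7576 + 0.0303 + 1.9394 + 0.1212 + 0.2727
Sum = 17.939
df = 5. Since 17.939 > 11.070, we reject H₀.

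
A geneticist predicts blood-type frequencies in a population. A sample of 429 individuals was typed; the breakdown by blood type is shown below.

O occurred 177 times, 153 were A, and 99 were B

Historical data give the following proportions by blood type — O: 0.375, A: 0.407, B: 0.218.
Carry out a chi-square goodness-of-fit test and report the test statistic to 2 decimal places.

4.61

Expected counts E_i = n·p_i: 429×0.375 = 160.875, 429×0.407 = 174.603, 429×0.218 = 93.522.
O: (177 − 160.875)²/160.875 = 260.015625/160.875 = 1.616
A: (153 − 174.603)²/174.603 = 466.689609/174.603 = 2.673
B: (99 − 93.522)²/93.522 = 30.008484/93.522 = 0.321
Sum = 4.61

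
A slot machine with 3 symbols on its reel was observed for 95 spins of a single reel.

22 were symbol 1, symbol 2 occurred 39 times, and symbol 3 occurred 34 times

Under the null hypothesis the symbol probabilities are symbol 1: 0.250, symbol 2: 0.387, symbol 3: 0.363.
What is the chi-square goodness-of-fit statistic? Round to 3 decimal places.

0.272

Expected counts E_i = n·p_i: 95×0.250 = 23.75, 95×0.387 = 36.765, 95×0.363 = 34.485.
χ² = (22−23.75)²/23.75 + (39−36.765)²/36.765 + (34−34.485)²/34.485
   = 0.1289 + 0.1359 + 0.0068
Sum = 0.272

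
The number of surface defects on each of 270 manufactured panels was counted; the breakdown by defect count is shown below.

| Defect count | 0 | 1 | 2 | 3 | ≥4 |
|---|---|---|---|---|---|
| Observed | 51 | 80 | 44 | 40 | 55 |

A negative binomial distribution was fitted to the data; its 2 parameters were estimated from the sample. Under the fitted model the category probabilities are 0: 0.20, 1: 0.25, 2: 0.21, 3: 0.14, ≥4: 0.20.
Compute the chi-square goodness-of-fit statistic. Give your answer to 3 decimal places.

Expected counts E_i = n·p_i: 270×0.20 = 54, 270×0.25 = 67.5, 270×0.21 = 56.7, 270×0.14 = 37.8, 270×0.20 = 54.
0: (51 − 54)²/54 = 9/54 = 0.1667
1: (80 − 67.5)²/67.5 = 156.25/67.5 = 2.3148
2: (44 − 56.7)²/56.7 = 161.29/56.7 = 2.8446
3: (40 − 37.8)²/37.8 = 4.84/37.8 = 0.1280
≥4: (55 − 54)²/54 = 1/54 = 0.0185
Sum = 5.473

5.473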